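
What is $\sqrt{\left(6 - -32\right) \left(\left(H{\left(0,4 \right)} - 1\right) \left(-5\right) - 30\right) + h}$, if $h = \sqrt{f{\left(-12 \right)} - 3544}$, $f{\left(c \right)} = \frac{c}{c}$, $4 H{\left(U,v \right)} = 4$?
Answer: $\sqrt{-1140 + i \sqrt{3543}} \approx 0.8812 + 33.775 i$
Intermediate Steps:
$H{\left(U,v \right)} = 1$ ($H{\left(U,v \right)} = \frac{1}{4} \cdot 4 = 1$)
$f{\left(c \right)} = 1$
$h = i \sqrt{3543}$ ($h = \sqrt{1 - 3544} = \sqrt{-3543} = i \sqrt{3543} \approx 59.523 i$)
$\sqrt{\left(6 - -32\right) \left(\left(H{\left(0,4 \right)} - 1\right) \left(-5\right) - 30\right) + h} = \sqrt{\left(6 - -32\right) \left(\left(1 - 1\right) \left(-5\right) - 30\right) + i \sqrt{3543}} = \sqrt{\left(6 + 32\right) \left(0 \left(-5\right) - 30\right) + i \sqrt{3543}} = \sqrt{38 \left(0 - 30\right) + i \sqrt{3543}} = \sqrt{38 \left(-30\right) + i \sqrt{3543}} = \sqrt{-1140 + i \sqrt{3543}}$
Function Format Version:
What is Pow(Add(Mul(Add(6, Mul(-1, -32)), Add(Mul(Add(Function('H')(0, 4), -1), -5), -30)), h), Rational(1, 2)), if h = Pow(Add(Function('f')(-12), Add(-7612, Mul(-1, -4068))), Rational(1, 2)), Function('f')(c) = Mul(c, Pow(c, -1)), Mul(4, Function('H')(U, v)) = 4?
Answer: Pow(Add(-1140, Mul(I, Pow(3543, Rational(1, 2)))), Rational(1, 2)) ≈ Add(0.8812, Mul(33.775, I))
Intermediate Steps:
Function('H')(U, v) = 1 (Function('H')(U, v) = Mul(Rational(1, 4), 4) = 1)
Function('f')(c) = 1
h = Mul(I, Pow(3543, Rational(1, 2))) (h = Pow(Add(1, Add(-7612, Mul(-1, -4068))), Rational(1, 2)) = Pow(Add(1, Add(-7612, 4068)), Rational(1, 2)) = Pow(Add(1, -3544), Rational(1, 2)) = Pow(-3543, Rational(1, 2)) = Mul(I, Pow(3543, Rational(1, 2))) ≈ Mul(59.523, I))
Pow(Add(Mul(Add(6, Mul(-1, -32)), Add(Mul(Add(Function('H')(0, 4), -1), -5), -30)), h), Rational(1, 2)) = Pow(Add(Mul(Add(6, Mul(-1, -32)), Add(Mul(Add(1, -1), -5), -30)), Mul(I, Pow(3543, Rational(1, 2)))), Rational(1, 2)) = Pow(Add(Mul(Add(6, 32), Add(Mul(0, -5), -30)), Mul(I, Pow(3543, Rational(1, 2)))), Rational(1, 2)) = Pow(Add(Mul(38, Add(0, -30)), Mul(I, Pow(3543, Rational(1, 2)))), Rational(1, 2)) = Pow(Add(Mul(38, -30), Mul(I, Pow(3543, Rational(1, 2)))), Rational(1, 2)) = Pow(Add(-1140, Mul(I, Pow(3543, Rational(1, 2)))), Rational(1, 2))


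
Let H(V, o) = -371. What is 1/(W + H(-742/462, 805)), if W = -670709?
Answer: -1/671080 ≈ -1.4901e-6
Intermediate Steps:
1/(W + H(-742/462, 805)) = 1/(-670709 - 371) = 1/(-671080) = -1/671080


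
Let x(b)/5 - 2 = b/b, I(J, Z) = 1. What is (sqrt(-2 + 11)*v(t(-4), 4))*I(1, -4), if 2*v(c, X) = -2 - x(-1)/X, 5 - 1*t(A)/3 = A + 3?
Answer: -69/8 ≈ -8.6250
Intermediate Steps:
t(A) = 6 - 3*A (t(A) = 15 - 3*(A + 3) = 15 - 3*(3 + A) = 15 + (-9 - 3*A) = 6 - 3*A)
x(b) = 15 (x(b) = 10 + 5*(b/b) = 10 + 5*1 = 10 + 5 = 15)
v(c, X) = -1 - 15/(2*X) (v(c, X) = (-2 - 15/X)/2 = -1 - 15/(2*X))
(sqrt(-2 + 11)*v(t(-4), 4))*I(1, -4) = (sqrt(-2 + 11)*((-15/2 - 1*4)/4))*1 = (sqrt(9)*((-15/2 - 4)/4))*1 = (3*((1/4)*(-23/2)))*1 = (3*(-23/8))*1 = -69/8*1 = -69/8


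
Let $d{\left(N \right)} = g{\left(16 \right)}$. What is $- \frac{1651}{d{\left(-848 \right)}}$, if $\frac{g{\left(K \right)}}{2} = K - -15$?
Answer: $- \frac{1651}{62} \approx -26.629$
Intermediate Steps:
$g{\left(K \right)} = 30 + 2 K$ ($g{\left(K \right)} = 2 \left(K - -15\right) = 2 \left(K + 15\right) = 2 \left(15 + K\right) = 30 + 2 K$)
$d{\left(N \right)} = 62$ ($d{\left(N \right)} = 30 + 2 \cdot 16 = 30 + 32 = 62$)
$- \frac{1651}{d{\left(-848 \right)}} = - \frac{1651}{62}$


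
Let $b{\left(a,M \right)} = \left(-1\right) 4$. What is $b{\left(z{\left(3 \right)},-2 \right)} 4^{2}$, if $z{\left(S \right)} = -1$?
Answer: $-64$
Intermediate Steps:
$b{\left(a,M \right)} = -4$
$b{\left(z{\left(3 \right)},-2 \right)} 4^{2} = - 4 \cdot 4^{2} = \left(-4\right) 16 = -64$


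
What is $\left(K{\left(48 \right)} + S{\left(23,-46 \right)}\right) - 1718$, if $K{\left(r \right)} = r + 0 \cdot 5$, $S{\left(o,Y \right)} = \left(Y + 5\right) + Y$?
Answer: $-1757$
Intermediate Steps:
$S{\left(o,Y \right)} = 5 + 2 Y$ ($S{\left(o,Y \right)} = \left(5 + Y\right) + Y = 5 + 2 Y$)
$K{\left(r \right)} = r$ ($K{\left(r \right)} = r + 0 = r$)
$\left(K{\left(48 \right)} + S{\left(23,-46 \right)}\right) - 1718 = \left(48 + \left(5 + 2 \left(-46\right)\right)\right) - 1718 = \left(48 + \left(5 - 92\right)\right) - 1718 = \left(48 - 87\right) - 1718 = -39 - 1718 = -1757$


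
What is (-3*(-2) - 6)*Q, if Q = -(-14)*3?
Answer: 0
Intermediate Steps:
Q = 42 (Q = -7*(-6) = 42)
(-3*(-2) - 6)*Q = (-3*(-2) - 6)*42 = (6 - 6)*42 = 0*42 = 0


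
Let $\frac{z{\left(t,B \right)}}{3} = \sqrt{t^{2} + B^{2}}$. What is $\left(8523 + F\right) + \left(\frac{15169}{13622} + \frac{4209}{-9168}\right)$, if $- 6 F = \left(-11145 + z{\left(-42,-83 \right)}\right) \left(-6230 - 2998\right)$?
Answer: $- \frac{50943242558599}{2973488} + 4614 \sqrt{8653} \approx -1.6703 \cdot 10^{7}$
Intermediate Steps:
$z{\left(t,B \right)} = 3 \sqrt{B^{2} + t^{2}}$ ($z{\left(t,B \right)} = 3 \sqrt{t^{2} + B^{2}} = 3 \sqrt{B^{2} + t^{2}}$)
$F = -17141010 + 4614 \sqrt{8653}$ ($F = - \frac{\left(-11145 + 3 \sqrt{\left(-83\right)^{2} + \left(-42\right)^{2}}\right) \left(-6230 - 2998\right)}{6} = - \frac{\left(-11145 + 3 \sqrt{6889 + 1764}\right) \left(-9228\right)}{6} = - \frac{\left(-11145 + 3 \sqrt{8653}\right) \left(-9228\right)}{6} = - \frac{102846060 - 27684 \sqrt{8653}}{6} = -17141010 + 4614 \sqrt{8653} \approx -1.6712 \cdot 10^{7}$)
$\left(8523 + F\right) + \left(\frac{15169}{13622} + \frac{4209}{-9168}\right) = \left(8523 - \left(17141010 - 4614 \sqrt{8653}\right)\right) + \left(\frac{15169}{13622} + \frac{4209}{-9168}\right) = \left(-17132487 + 4614 \sqrt{8653}\right) + \left(15169 \cdot \frac{1}{13622} + 4209 \left(- \frac{1}{9168}\right)\right) = \left(-17132487 + 4614 \sqrt{8653}\right) + \left(\frac{2167}{1946} - \frac{1403}{3056}\right) = \left(-17132487 + 4614 \sqrt{8653}\right) + \frac{1946057}{2973488} = - \frac{50943242558599}{2973488} + 4614 \sqrt{8653}$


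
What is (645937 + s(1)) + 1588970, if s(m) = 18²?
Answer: 2235231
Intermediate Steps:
s(m) = 324
(645937 + s(1)) + 1588970 = (645937 + 324) + 1588970 = 646261 + 1588970 = 2235231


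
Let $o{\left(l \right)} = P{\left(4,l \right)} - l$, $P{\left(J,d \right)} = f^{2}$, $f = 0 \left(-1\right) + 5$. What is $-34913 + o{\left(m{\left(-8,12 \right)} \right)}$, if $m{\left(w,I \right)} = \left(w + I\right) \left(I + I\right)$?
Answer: $-34984$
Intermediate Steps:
$f = 5$ ($f = 0 + 5 = 5$)
$P{\left(J,d \right)} = 25$ ($P{\left(J,d \right)} = 5^{2} = 25$)
$m{\left(w,I \right)} = 2 I \left(I + w\right)$ ($m{\left(w,I \right)} = \left(I + w\right) 2 I = 2 I \left(I + w\right)$)
$o{\left(l \right)} = 25 - l$
$-34913 + o{\left(m{\left(-8,12 \right)} \right)} = -34913 + \left(25 - 2 \cdot 12 \left(12 - 8\right)\right) = -34913 + \left(25 - 2 \cdot 12 \cdot 4\right) = -34913 + \left(25 - 96\right) = -34913 - 71 = -34984$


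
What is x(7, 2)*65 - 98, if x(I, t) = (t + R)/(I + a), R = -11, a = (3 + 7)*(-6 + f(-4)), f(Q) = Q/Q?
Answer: -3629/43 ≈ -84.395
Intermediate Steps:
f(Q) = 1
a = -50 (a = (3 + 7)*(-6 + 1) = 10*(-5) = -50)
x(I, t) = (-11 + t)/(-50 + I) (x(I, t) = (t - 11)/(I - 50) = (-11 + t)/(-50 + I))
x(7, 2)*65 - 98 = ((-11 + 2)/(-50 + 7))*65 - 98 = (-9/(-43))*65 - 98 = -1/43*(-9)*65 - 98 = (9/43)*65 - 98 = 585/43 - 98 = -3629/43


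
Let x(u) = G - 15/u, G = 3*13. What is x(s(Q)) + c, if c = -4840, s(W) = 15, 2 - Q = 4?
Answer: -4802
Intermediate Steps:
Q = -2 (Q = 2 - 1*4 = 2 - 4 = -2)
G = 39
x(u) = 39 - 15/u
x(s(Q)) + c = (39 - 15/15) - 4840 = (39 - 15*1/15) - 4840 = (39 - 1) - 4840 = 38 - 4840 = -4802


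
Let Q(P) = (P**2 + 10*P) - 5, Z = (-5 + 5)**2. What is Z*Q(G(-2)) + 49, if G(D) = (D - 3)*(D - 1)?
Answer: 49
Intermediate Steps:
Z = 0 (Z = 0**2 = 0)
G(D) = (-1 + D)*(-3 + D) (G(D) = (-3 + D)*(-1 + D) = (-1 + D)*(-3 + D))
Q(P) = -5 + P**2 + 10*P
Z*Q(G(-2)) + 49 = 0*(-5 + (3 + (-2)**2 - 4*(-2))**2 + 10*(3 + (-2)**2 - 4*(-2))) + 49 = 0*(-5 + (3 + 4 + 8)**2 + 10*(3 + 4 + 8)) + 49 = 0*(-5 + 15**2 + 10*15) + 49 = 0*(-5 + 225 + 150) + 49 = 0*370 + 49 = 0 + 49 = 49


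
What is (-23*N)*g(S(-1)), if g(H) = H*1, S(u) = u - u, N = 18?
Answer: 0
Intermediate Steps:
S(u) = 0
g(H) = H
(-23*N)*g(S(-1)) = -23*18*0 = -414*0 = 0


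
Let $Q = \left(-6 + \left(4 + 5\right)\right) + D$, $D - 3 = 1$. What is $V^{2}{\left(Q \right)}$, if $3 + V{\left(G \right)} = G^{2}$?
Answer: $2116$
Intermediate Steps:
$D = 4$ ($D = 3 + 1 = 4$)
$Q = 7$ ($Q = \left(-6 + \left(4 + 5\right)\right) + 4 = \left(-6 + 9\right) + 4 = 3 + 4 = 7$)
$V{\left(G \right)} = -3 + G^{2}$
$V^{2}{\left(Q \right)} = \left(-3 + 7^{2}\right)^{2} = \left(-3 + 49\right)^{2} = 46^{2} = 2116$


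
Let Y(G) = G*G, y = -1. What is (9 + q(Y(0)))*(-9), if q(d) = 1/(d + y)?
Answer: -72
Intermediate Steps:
Y(G) = G²
q(d) = 1/(-1 + d) (q(d) = 1/(d - 1) = 1/(-1 + d))
(9 + q(Y(0)))*(-9) = (9 + 1/(-1 + 0²))*(-9) = (9 + 1/(-1 + 0))*(-9) = (9 + 1/(-1))*(-9) = (9 - 1)*(-9) = 8*(-9) = -72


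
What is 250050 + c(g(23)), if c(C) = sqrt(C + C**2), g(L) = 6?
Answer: 250050 + sqrt(42) ≈ 2.5006e+5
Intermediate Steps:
250050 + c(g(23)) = 250050 + sqrt(6*(1 + 6)) = 250050 + sqrt(6*7) = 250050 + sqrt(42)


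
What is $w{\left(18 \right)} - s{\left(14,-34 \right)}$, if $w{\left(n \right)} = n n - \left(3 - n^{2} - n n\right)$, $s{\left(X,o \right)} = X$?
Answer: $955$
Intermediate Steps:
$w{\left(n \right)} = -3 + 3 n^{2}$ ($w{\left(n \right)} = n^{2} + \left(\left(n^{2} + n^{2}\right) - 3\right) = n^{2} + \left(2 n^{2} - 3\right) = n^{2} + \left(-3 + 2 n^{2}\right) = -3 + 3 n^{2}$)
$w{\left(18 \right)} - s{\left(14,-34 \right)} = \left(-3 + 3 \cdot 18^{2}\right) - 14 = \left(-3 + 3 \cdot 324\right) - 14 = \left(-3 + 972\right) - 14 = 969 - 14 = 955$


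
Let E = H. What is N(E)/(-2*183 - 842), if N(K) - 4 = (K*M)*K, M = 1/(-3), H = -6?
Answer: 1/151 ≈ 0.0066225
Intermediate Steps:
M = -⅓ ≈ -0.33333
E = -6
N(K) = 4 - K²/3 (N(K) = 4 + (K*(-⅓))*K = 4 + (-K/3)*K = 4 - K²/3)
N(E)/(-2*183 - 842) = (4 - ⅓*(-6)²)/(-2*183 - 842) = (4 - ⅓*36)/(-366 - 842) = (4 - 12)/(-1208) = -1/1208*(-8) = 1/151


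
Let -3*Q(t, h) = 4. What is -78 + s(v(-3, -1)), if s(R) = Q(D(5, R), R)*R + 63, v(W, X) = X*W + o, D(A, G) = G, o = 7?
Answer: -85/3 ≈ -28.333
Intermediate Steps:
v(W, X) = 7 + W*X (v(W, X) = X*W + 7 = W*X + 7 = 7 + W*X)
Q(t, h) = -4/3 (Q(t, h) = -⅓*4 = -4/3)
s(R) = 63 - 4*R/3 (s(R) = -4*R/3 + 63 = 63 - 4*R/3)
-78 + s(v(-3, -1)) = -78 + (63 - 4*(7 - 3*(-1))/3) = -78 + (63 - 4*(7 + 3)/3) = -78 + (63 - 4/3*10) = -78 + (63 - 40/3) = -78 + 149/3 = -85/3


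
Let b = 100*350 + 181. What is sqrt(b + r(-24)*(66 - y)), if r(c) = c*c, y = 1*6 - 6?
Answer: 3*sqrt(8133) ≈ 270.55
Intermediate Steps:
y = 0 (y = 6 - 6 = 0)
r(c) = c**2
b = 35181 (b = 35000 + 181 = 35181)
sqrt(b + r(-24)*(66 - y)) = sqrt(35181 + (-24)**2*(66 - 1*0)) = sqrt(35181 + 576*(66 + 0)) = sqrt(35181 + 576*66) = sqrt(35181 + 38016) = sqrt(73197) = 3*sqrt(8133)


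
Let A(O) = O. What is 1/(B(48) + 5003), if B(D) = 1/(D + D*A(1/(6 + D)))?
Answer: 440/2201329 ≈ 0.00019988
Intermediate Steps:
B(D) = 1/(D + D/(6 + D))
1/(B(48) + 5003) = 1/((6 + 48)/(48*(7 + 48)) + 5003) = 1/((1/48)*54/55 + 5003) = 1/((1/48)*(1/55)*54 + 5003) = 1/(9/440 + 5003) = 1/(2201329/440) = 440/2201329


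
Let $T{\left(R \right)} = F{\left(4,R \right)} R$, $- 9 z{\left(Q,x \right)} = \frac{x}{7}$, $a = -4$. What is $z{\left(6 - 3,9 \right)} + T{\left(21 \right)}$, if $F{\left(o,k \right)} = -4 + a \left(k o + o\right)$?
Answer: $- \frac{52333}{7} \approx -7476.1$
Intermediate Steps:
$F{\left(o,k \right)} = -4 - 4 o - 4 k o$ ($F{\left(o,k \right)} = -4 - 4 \left(k o + o\right) = -4 - 4 \left(o + k o\right) = -4 - \left(4 o + 4 k o\right) = -4 - 4 o - 4 k o$)
$z{\left(Q,x \right)} = - \frac{x}{63}$ ($z{\left(Q,x \right)} = - \frac{x \frac{1}{7}}{9} = - \frac{\frac{1}{7} x}{9} = - \frac{x}{63}$)
$T{\left(R \right)} = R \left(-20 - 16 R\right)$ ($T{\left(R \right)} = \left(-4 - 16 - 4 R 4\right) R = \left(-4 - 16 - 16 R\right) R = \left(-20 - 16 R\right) R = R \left(-20 - 16 R\right)$)
$z{\left(6 - 3,9 \right)} + T{\left(21 \right)} = \left(- \frac{1}{63}\right) 9 - 84 \left(5 + 4 \cdot 21\right) = - \frac{1}{7} - 84 \left(5 + 84\right) = - \frac{1}{7} - 84 \cdot 89 = - \frac{1}{7} - 7476 = - \frac{52333}{7}$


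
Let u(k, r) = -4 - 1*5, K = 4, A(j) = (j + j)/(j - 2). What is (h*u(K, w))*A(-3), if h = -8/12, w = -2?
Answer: 36/5 ≈ 7.2000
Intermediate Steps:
A(j) = 2*j/(-2 + j) (A(j) = (2*j)/(-2 + j) = 2*j/(-2 + j))
u(k, r) = -9 (u(k, r) = -4 - 5 = -9)
h = -⅔ (h = -8*1/12 = -⅔ ≈ -0.66667)
(h*u(K, w))*A(-3) = (-⅔*(-9))*(2*(-3)/(-2 - 3)) = 6*(2*(-3)/(-5)) = 6*(2*(-3)*(-⅕)) = 6*(6/5) = 36/5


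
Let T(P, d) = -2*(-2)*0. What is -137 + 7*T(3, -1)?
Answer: -137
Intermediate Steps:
T(P, d) = 0 (T(P, d) = 4*0 = 0)
-137 + 7*T(3, -1) = -137 + 7*0 = -137 + 0 = -137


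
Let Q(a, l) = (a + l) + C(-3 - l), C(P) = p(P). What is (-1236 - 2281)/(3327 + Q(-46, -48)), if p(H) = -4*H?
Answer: -3517/3053 ≈ -1.1520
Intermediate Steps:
C(P) = -4*P
Q(a, l) = 12 + a + 5*l (Q(a, l) = (a + l) - 4*(-3 - l) = (a + l) + (12 + 4*l) = 12 + a + 5*l)
(-1236 - 2281)/(3327 + Q(-46, -48)) = (-1236 - 2281)/(3327 + (12 - 46 + 5*(-48))) = -3517/(3327 + (12 - 46 - 240)) = -3517/(3327 - 274) = -3517/3053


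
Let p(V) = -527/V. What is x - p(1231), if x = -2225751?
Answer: -2739898954/1231 ≈ -2.2258e+6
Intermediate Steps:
x - p(1231) = -2225751 - (-527)/1231 = -2225751 - 1*(-527/1231) = -2225751 + 527/1231 = -2739898954/1231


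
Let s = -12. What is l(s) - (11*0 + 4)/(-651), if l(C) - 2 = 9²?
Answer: 54037/651 ≈ 83.006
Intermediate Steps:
l(C) = 83 (l(C) = 2 + 9² = 2 + 81 = 83)
l(s) - (11*0 + 4)/(-651) = 83 - (11*0 + 4)/(-651) = 83 - (0 + 4)*(-1)/651 = 83 - 4*(-1)/651 = 83 - 1*(-4/651) = 83 + 4/651 = 54037/651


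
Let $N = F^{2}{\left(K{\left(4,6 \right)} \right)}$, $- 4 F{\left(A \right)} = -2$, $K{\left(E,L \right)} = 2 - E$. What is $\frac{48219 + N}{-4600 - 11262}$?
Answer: $- \frac{192877}{63448} \approx -3.0399$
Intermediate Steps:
$F{\left(A \right)} = \frac{1}{2}$ ($F{\left(A \right)} = \left(- \frac{1}{4}\right) \left(-2\right) = \frac{1}{2}$)
$N = \frac{1}{4}$ ($N = \left(\frac{1}{2}\right)^{2} = \frac{1}{4} \approx 0.25$)
$\frac{48219 + N}{-4600 - 11262} = \frac{48219 + \frac{1}{4}}{-4600 - 11262} = \frac{192877}{4 \left(-15862\right)} = \frac{192877}{4} \left(- \frac{1}{15862}\right) = - \frac{192877}{63448}$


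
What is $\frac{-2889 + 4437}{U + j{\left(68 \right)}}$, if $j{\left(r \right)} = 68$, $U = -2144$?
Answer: $- \frac{129}{173} \approx -0.74566$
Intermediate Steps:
$\frac{-2889 + 4437}{U + j{\left(68 \right)}} = \frac{-2889 + 4437}{-2144 + 68} = \frac{1548}{-2076} = 1548 \left(- \frac{1}{2076}\right) = - \frac{129}{173}$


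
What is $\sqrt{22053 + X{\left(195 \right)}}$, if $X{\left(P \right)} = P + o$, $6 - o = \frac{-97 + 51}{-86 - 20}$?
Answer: $\frac{\sqrt{62510267}}{53} \approx 149.18$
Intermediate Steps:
$o = \frac{295}{53}$ ($o = 6 - \frac{-97 + 51}{-86 - 20} = 6 - - \frac{46}{-106} = 6 - \left(-46\right) \left(- \frac{1}{106}\right) = 6 - \frac{23}{53} = \frac{295}{53} \approx 5.566$)
$X{\left(P \right)} = \frac{295}{53} + P$ ($X{\left(P \right)} = P + \frac{295}{53} = \frac{295}{53} + P$)
$\sqrt{22053 + X{\left(195 \right)}} = \sqrt{22053 + \left(\frac{295}{53} + 195\right)} = \sqrt{22053 + \frac{10630}{53}} = \sqrt{\frac{1179439}{53}} = \frac{\sqrt{62510267}}{53}$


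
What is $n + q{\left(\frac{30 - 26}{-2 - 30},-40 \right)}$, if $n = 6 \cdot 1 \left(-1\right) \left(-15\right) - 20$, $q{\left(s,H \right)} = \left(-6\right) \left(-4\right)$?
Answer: $94$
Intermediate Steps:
$q{\left(s,H \right)} = 24$
$n = 70$ ($n = 6 \left(-1\right) \left(-15\right) - 20 = \left(-6\right) \left(-15\right) - 20 = 90 - 20 = 70$)
$n + q{\left(\frac{30 - 26}{-2 - 30},-40 \right)} = 70 + 24 = 94$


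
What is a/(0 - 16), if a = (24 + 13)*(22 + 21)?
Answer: -1591/16 ≈ -99.438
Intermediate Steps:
a = 1591 (a = 37*43 = 1591)
a/(0 - 16) = 1591/(0 - 16) = 1591/(-16) = -1/16*1591 = -1591/16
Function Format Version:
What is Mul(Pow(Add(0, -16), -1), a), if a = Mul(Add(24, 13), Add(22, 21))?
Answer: Rational(-1591, 16) ≈ -99.438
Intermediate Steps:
a = 1591 (a = Mul(37, 43) = 1591)
Mul(Pow(Add(0, -16), -1), a) = Mul(Pow(Add(0, -16), -1), 1591) = Mul(Pow(-16, -1), 1591) = Mul(Rational(-1, 16), 1591) = Rational(-1591, 16)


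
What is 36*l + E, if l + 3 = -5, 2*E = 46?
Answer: -265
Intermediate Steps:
E = 23 (E = (½)*46 = 23)
l = -8 (l = -3 - 5 = -8)
36*l + E = 36*(-8) + 23 = -288 + 23 = -265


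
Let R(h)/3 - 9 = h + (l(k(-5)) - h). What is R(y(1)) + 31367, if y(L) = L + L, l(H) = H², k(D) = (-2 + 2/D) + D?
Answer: 788957/25 ≈ 31558.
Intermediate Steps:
k(D) = -2 + D + 2/D
y(L) = 2*L
R(h) = 4782/25 (R(h) = 27 + 3*(h + ((-2 - 5 + 2/(-5))² - h)) = 27 + 3*(h + ((-2 - 5 + 2*(-⅕))² - h)) = 27 + 3*(h + ((-2 - 5 - ⅖)² - h)) = 27 + 3*(h + ((-37/5)² - h)) = 27 + 3*(h + (1369/25 - h)) = 27 + 3*(1369/25) = 27 + 4107/25 = 4782/25)
R(y(1)) + 31367 = 4782/25 + 31367 = 788957/25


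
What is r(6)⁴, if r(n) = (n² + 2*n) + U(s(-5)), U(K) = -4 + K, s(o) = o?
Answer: 2313441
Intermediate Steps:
r(n) = -9 + n² + 2*n (r(n) = (n² + 2*n) + (-4 - 5) = (n² + 2*n) - 9 = -9 + n² + 2*n)
r(6)⁴ = (-9 + 6² + 2*6)⁴ = (-9 + 36 + 12)⁴ = 39⁴ = 2313441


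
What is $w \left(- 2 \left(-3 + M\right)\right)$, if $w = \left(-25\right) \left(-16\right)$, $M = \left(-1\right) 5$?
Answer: $6400$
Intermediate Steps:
$M = -5$
$w = 400$
$w \left(- 2 \left(-3 + M\right)\right) = 400 \left(- 2 \left(-3 - 5\right)\right) = 400 \left(\left(-2\right) \left(-8\right)\right) = 400 \cdot 16 = 6400$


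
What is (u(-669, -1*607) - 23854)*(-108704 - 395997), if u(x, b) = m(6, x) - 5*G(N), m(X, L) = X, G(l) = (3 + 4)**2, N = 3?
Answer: 12159761193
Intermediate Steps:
G(l) = 49 (G(l) = 7**2 = 49)
u(x, b) = -239 (u(x, b) = 6 - 5*49 = 6 - 245 = -239)
(u(-669, -1*607) - 23854)*(-108704 - 395997) = (-239 - 23854)*(-108704 - 395997) = -24093*(-504701) = 12159761193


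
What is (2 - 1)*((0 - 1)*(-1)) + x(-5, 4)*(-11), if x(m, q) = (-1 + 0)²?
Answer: -10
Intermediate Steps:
x(m, q) = 1 (x(m, q) = (-1)² = 1)
(2 - 1)*((0 - 1)*(-1)) + x(-5, 4)*(-11) = (2 - 1)*((0 - 1)*(-1)) + 1*(-11) = 1*(-1*(-1)) - 11 = 1*1 - 11 = 1 - 11 = -10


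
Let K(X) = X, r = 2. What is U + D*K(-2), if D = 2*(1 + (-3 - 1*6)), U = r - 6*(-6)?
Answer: 70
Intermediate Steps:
U = 38 (U = 2 - 6*(-6) = 2 + 36 = 38)
D = -16 (D = 2*(1 + (-3 - 6)) = 2*(1 - 9) = 2*(-8) = -16)
U + D*K(-2) = 38 - 16*(-2) = 38 + 32 = 70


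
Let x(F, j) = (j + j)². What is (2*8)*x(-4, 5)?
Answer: 1600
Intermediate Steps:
x(F, j) = 4*j² (x(F, j) = (2*j)² = 4*j²)
(2*8)*x(-4, 5) = (2*8)*(4*5²) = 16*(4*25) = 16*100 = 1600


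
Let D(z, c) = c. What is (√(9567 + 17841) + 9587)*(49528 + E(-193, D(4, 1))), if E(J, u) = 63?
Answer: 475428917 + 198364*√1713 ≈ 4.8364e+8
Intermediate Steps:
(√(9567 + 17841) + 9587)*(49528 + E(-193, D(4, 1))) = (√(9567 + 17841) + 9587)*(49528 + 63) = (√27408 + 9587)*49591 = (4*√1713 + 9587)*49591 = (9587 + 4*√1713)*49591 = 475428917 + 198364*√1713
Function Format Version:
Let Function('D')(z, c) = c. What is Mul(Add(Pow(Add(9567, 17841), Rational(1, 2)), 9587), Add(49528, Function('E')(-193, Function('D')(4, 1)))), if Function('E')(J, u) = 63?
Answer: Add(475428917, Mul(198364, Pow(1713, Rational(1, 2)))) ≈ 4.8364e+8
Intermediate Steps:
Mul(Add(Pow(Add(9567, 17841), Rational(1, 2)), 9587), Add(49528, Function('E')(-193, Function('D')(4, 1)))) = Mul(Add(Pow(Add(9567, 17841), Rational(1, 2)), 9587), Add(49528, 63)) = Mul(Add(Pow(27408, Rational(1, 2)), 9587), 49591) = Mul(Add(Mul(4, Pow(1713, Rational(1, 2))), 9587), 49591) = Mul(Add(9587, Mul(4, Pow(1713, Rational(1, 2)))), 49591) = Add(475428917, Mul(198364, Pow(1713, Rational(1, 2))))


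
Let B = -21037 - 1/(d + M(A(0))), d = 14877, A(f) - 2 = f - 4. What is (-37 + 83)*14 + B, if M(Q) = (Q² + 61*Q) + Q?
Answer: -300939502/14757 ≈ -20393.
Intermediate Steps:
A(f) = -2 + f (A(f) = 2 + (f - 4) = 2 + (-4 + f) = -2 + f)
M(Q) = Q² + 62*Q
B = -310443010/14757 (B = -21037 - 1/(14877 + (-2 + 0)*(62 + (-2 + 0))) = -21037 - 1/(14877 - 2*(62 - 2)) = -21037 - 1/(14877 - 2*60) = -21037 - 1/(14877 - 120) = -21037 - 1/14757 = -310443010/14757 ≈ -21037.)
(-37 + 83)*14 + B = (-37 + 83)*14 - 310443010/14757 = 46*14 - 310443010/14757 = 644 - 310443010/14757 = -300939502/14757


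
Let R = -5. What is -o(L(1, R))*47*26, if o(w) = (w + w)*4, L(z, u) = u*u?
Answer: -244400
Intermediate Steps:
L(z, u) = u**2
o(w) = 8*w (o(w) = (2*w)*4 = 8*w)
-o(L(1, R))*47*26 = -(8*(-5)**2)*47*26 = -(8*25)*47*26 = -200*47*26 = -9400*26 = -1*244400 = -244400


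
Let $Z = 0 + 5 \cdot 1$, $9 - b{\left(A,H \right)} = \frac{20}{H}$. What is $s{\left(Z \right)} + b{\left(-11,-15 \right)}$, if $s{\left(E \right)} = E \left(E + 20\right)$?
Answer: $\frac{406}{3} \approx 135.33$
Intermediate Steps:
$b{\left(A,H \right)} = 9 - \frac{20}{H}$
$Z = 5$ ($Z = 0 + 5 = 5$)
$s{\left(E \right)} = E \left(20 + E\right)$
$s{\left(Z \right)} + b{\left(-11,-15 \right)} = 5 \left(20 + 5\right) + \left(9 - \frac{20}{-15}\right) = 5 \cdot 25 + \left(9 - - \frac{4}{3}\right) = 125 + \left(9 + \frac{4}{3}\right) = 125 + \frac{31}{3} = \frac{406}{3}$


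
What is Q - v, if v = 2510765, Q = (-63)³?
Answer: -2760812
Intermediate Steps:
Q = -250047
Q - v = -250047 - 1*2510765 = -250047 - 2510765 = -2760812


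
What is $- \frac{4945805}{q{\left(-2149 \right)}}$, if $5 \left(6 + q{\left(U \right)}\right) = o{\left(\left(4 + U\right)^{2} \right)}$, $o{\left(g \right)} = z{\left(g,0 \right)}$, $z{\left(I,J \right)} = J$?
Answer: $\frac{4945805}{6} \approx 8.243 \cdot 10^{5}$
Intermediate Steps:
$o{\left(g \right)} = 0$
$q{\left(U \right)} = -6$ ($q{\left(U \right)} = -6 + \frac{1}{5} \cdot 0 = -6 + 0 = -6$)
$- \frac{4945805}{q{\left(-2149 \right)}} = - \frac{4945805}{-6} = \left(-4945805\right) \left(- \frac{1}{6}\right) = \frac{4945805}{6}$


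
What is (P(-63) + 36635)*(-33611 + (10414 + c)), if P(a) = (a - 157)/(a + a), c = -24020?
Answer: -36327421985/21 ≈ -1.7299e+9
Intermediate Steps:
P(a) = (-157 + a)/(2*a) (P(a) = (-157 + a)/((2*a)) = (-157 + a)*(1/(2*a)) = (-157 + a)/(2*a))
(P(-63) + 36635)*(-33611 + (10414 + c)) = ((1/2)*(-157 - 63)/(-63) + 36635)*(-33611 + (10414 - 24020)) = ((1/2)*(-1/63)*(-220) + 36635)*(-33611 - 13606) = (110/63 + 36635)*(-47217) = (2308115/63)*(-47217) = -36327421985/21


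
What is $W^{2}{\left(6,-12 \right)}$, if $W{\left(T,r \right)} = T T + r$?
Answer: $576$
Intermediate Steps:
$W{\left(T,r \right)} = r + T^{2}$ ($W{\left(T,r \right)} = T^{2} + r = r + T^{2}$)
$W^{2}{\left(6,-12 \right)} = \left(-12 + 6^{2}\right)^{2} = \left(-12 + 36\right)^{2} = 24^{2} = 576$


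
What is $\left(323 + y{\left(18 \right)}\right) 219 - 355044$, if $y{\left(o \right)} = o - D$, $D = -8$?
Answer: $-278613$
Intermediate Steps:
$y{\left(o \right)} = 8 + o$ ($y{\left(o \right)} = o - -8 = o + 8 = 8 + o$)
$\left(323 + y{\left(18 \right)}\right) 219 - 355044 = \left(323 + \left(8 + 18\right)\right) 219 - 355044 = \left(323 + 26\right) 219 - 355044 = 349 \cdot 219 - 355044 = 76431 - 355044 = -278613$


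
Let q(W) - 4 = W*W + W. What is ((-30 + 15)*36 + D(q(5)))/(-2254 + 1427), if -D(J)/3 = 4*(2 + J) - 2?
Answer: 966/827 ≈ 1.1681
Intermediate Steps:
q(W) = 4 + W + W**2 (q(W) = 4 + (W*W + W) = 4 + (W**2 + W) = 4 + (W + W**2) = 4 + W + W**2)
D(J) = -18 - 12*J (D(J) = -3*(4*(2 + J) - 2) = -3*((8 + 4*J) - 2) = -3*(6 + 4*J) = -18 - 12*J)
((-30 + 15)*36 + D(q(5)))/(-2254 + 1427) = ((-30 + 15)*36 + (-18 - 12*(4 + 5 + 5**2)))/(-2254 + 1427) = (-15*36 + (-18 - 12*(4 + 5 + 25)))/(-827) = (-540 + (-18 - 12*34))*(-1/827) = (-540 + (-18 - 408))*(-1/827) = (-540 - 426)*(-1/827) = -966*(-1/827) = 966/827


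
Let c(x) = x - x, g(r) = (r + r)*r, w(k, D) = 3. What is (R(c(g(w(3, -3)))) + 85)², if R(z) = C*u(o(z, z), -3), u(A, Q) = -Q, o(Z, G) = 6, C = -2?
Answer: 6241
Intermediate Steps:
g(r) = 2*r² (g(r) = (2*r)*r = 2*r²)
c(x) = 0
R(z) = -6 (R(z) = -(-2)*(-3) = -2*3 = -6)
(R(c(g(w(3, -3)))) + 85)² = (-6 + 85)² = 79² = 6241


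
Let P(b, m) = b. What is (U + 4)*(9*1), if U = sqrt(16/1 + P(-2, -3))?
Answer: 36 + 9*sqrt(14) ≈ 69.675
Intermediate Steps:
U = sqrt(14) (U = sqrt(16/1 - 2) = sqrt(16*1 - 2) = sqrt(16 - 2) = sqrt(14) ≈ 3.7417)
(U + 4)*(9*1) = (sqrt(14) + 4)*(9*1) = (4 + sqrt(14))*9 = 36 + 9*sqrt(14)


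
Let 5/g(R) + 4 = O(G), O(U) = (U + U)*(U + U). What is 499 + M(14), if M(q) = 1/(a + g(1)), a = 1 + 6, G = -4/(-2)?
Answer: 44423/89 ≈ 499.13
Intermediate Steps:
G = 2 (G = -4*(-½) = 2)
O(U) = 4*U² (O(U) = (2*U)*(2*U) = 4*U²)
g(R) = 5/12 (g(R) = 5/(-4 + 4*2²) = 5/(-4 + 4*4) = 5/(-4 + 16) = 5/12)
a = 7
M(q) = 12/89 (M(q) = 1/(7 + 5/12) = 1/(89/12) = 12/89)
499 + M(14) = 499 + 12/89 = 44423/89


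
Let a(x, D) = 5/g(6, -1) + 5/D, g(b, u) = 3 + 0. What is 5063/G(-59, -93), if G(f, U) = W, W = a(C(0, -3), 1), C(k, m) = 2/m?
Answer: 15189/20 ≈ 759.45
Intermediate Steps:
g(b, u) = 3
a(x, D) = 5/3 + 5/D
W = 20/3 (W = 5/3 + 5/1 = 5/3 + 5*1 = 5/3 + 5 = 20/3 ≈ 6.6667)
G(f, U) = 20/3
5063/G(-59, -93) = 5063/(20/3) = 5063*(3/20) = 15189/20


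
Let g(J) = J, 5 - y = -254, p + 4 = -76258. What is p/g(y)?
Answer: -76262/259 ≈ -294.45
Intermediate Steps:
p = -76262 (p = -4 - 76258 = -76262)
y = 259 (y = 5 - 1*(-254) = 5 + 254 = 259)
p/g(y) = -76262/259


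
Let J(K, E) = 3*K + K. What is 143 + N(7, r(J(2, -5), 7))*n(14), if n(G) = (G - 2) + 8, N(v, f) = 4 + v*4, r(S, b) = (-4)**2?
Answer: 783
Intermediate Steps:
J(K, E) = 4*K
r(S, b) = 16
N(v, f) = 4 + 4*v
n(G) = 6 + G (n(G) = (-2 + G) + 8 = 6 + G)
143 + N(7, r(J(2, -5), 7))*n(14) = 143 + (4 + 4*7)*(6 + 14) = 143 + (4 + 28)*20 = 143 + 32*20 = 143 + 640 = 783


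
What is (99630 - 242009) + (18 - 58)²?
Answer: -140779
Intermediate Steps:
(99630 - 242009) + (18 - 58)² = -142379 + (-40)² = -142379 + 1600 = -140779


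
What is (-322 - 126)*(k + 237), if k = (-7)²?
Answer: -128128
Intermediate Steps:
k = 49
(-322 - 126)*(k + 237) = (-322 - 126)*(49 + 237) = -448*286 = -128128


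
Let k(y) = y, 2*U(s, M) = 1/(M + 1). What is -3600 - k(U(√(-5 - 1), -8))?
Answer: -50399/14 ≈ -3599.9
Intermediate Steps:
U(s, M) = 1/(2*(1 + M)) (U(s, M) = 1/(2*(M + 1)) = 1/(2*(1 + M)))
-3600 - k(U(√(-5 - 1), -8)) = -3600 - 1/(2*(1 - 8)) = -3600 - 1/(2*(-7)) = -3600 - (-1)/(2*7) = -3600 - 1*(-1/14) = -3600 + 1/14 = -50399/14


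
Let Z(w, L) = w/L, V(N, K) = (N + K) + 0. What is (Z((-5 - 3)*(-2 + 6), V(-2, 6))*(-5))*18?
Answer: 720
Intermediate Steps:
V(N, K) = K + N (V(N, K) = (K + N) + 0 = K + N)
(Z((-5 - 3)*(-2 + 6), V(-2, 6))*(-5))*18 = ((((-5 - 3)*(-2 + 6))/(6 - 2))*(-5))*18 = ((-8*4/4)*(-5))*18 = (-32*¼*(-5))*18 = -8*(-5)*18 = 40*18 = 720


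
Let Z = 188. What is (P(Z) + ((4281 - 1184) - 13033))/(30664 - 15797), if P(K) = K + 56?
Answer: -9692/14867 ≈ -0.65191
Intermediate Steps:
P(K) = 56 + K
(P(Z) + ((4281 - 1184) - 13033))/(30664 - 15797) = ((56 + 188) + ((4281 - 1184) - 13033))/(30664 - 15797) = (244 + (3097 - 13033))/14867 = (244 - 9936)*(1/14867) = -9692*1/14867 = -9692/14867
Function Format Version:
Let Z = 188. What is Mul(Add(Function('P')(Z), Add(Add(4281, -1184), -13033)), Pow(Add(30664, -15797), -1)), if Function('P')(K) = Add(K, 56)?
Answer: Rational(-9692, 14867) ≈ -0.65191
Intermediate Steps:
Function('P')(K) = Add(56, K)
Mul(Add(Function('P')(Z), Add(Add(4281, -1184), -13033)), Pow(Add(30664, -15797), -1)) = Mul(Add(Add(56, 188), Add(Add(4281, -1184), -13033)), Pow(Add(30664, -15797), -1)) = Mul(Add(244, Add(3097, -13033)), Pow(14867, -1)) = Mul(Add(244, -9936), Rational(1, 14867)) = Mul(-9692, Rational(1, 14867)) = Rational(-9692, 14867)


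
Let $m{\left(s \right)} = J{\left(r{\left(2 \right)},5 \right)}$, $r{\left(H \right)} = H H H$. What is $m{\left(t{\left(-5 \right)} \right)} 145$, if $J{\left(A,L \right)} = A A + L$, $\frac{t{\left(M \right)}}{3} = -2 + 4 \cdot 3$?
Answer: $10005$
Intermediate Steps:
$t{\left(M \right)} = 30$ ($t{\left(M \right)} = 3 \left(-2 + 4 \cdot 3\right) = 3 \left(-2 + 12\right) = 3 \cdot 10 = 30$)
$r{\left(H \right)} = H^{3}$ ($r{\left(H \right)} = H^{2} H = H^{3}$)
$J{\left(A,L \right)} = L + A^{2}$ ($J{\left(A,L \right)} = A^{2} + L = L + A^{2}$)
$m{\left(s \right)} = 69$ ($m{\left(s \right)} = 5 + \left(2^{3}\right)^{2} = 5 + 8^{2} = 5 + 64 = 69$)
$m{\left(t{\left(-5 \right)} \right)} 145 = 69 \cdot 145 = 10005$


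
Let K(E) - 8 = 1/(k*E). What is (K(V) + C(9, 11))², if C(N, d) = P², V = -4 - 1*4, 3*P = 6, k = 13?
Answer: 1555009/10816 ≈ 143.77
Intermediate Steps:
P = 2 (P = (⅓)*6 = 2)
V = -8 (V = -4 - 4 = -8)
C(N, d) = 4 (C(N, d) = 2² = 4)
K(E) = 8 + 1/(13*E)
(K(V) + C(9, 11))² = ((8 + (1/13)/(-8)) + 4)² = ((8 + (1/13)*(-⅛)) + 4)² = ((8 - 1/104) + 4)² = (831/104 + 4)² = (1247/104)² = 1555009/10816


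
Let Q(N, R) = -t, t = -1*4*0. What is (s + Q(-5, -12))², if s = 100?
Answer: 10000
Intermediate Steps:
t = 0 (t = -4*0 = 0)
Q(N, R) = 0 (Q(N, R) = -1*0 = 0)
(s + Q(-5, -12))² = (100 + 0)² = 100² = 10000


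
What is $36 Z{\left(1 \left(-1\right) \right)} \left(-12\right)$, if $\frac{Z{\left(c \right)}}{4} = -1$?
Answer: $1728$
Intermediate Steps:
$Z{\left(c \right)} = -4$ ($Z{\left(c \right)} = 4 \left(-1\right) = -4$)
$36 Z{\left(1 \left(-1\right) \right)} \left(-12\right) = 36 \left(-4\right) \left(-12\right) = \left(-144\right) \left(-12\right) = 1728$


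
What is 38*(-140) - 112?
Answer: -5432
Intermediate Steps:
38*(-140) - 112 = -5320 - 112 = -5432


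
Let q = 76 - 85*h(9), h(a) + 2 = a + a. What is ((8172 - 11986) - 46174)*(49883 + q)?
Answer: -2429366812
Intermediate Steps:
h(a) = -2 + 2*a (h(a) = -2 + (a + a) = -2 + 2*a)
q = -1284 (q = 76 - 85*(-2 + 2*9) = 76 - 85*(-2 + 18) = 76 - 85*16 = 76 - 1360 = -1284)
((8172 - 11986) - 46174)*(49883 + q) = ((8172 - 11986) - 46174)*(49883 - 1284) = (-3814 - 46174)*48599 = -49988*48599 = -2429366812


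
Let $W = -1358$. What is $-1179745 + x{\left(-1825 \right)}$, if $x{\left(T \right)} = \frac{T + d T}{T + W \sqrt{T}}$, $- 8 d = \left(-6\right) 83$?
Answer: $\frac{5 \left(- 1281674968 \sqrt{73} + 344467071 i\right)}{4 \left(- 365 i + 1358 \sqrt{73}\right)} \approx -1.1797 \cdot 10^{6} - 1.9877 i$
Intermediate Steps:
$d = \frac{249}{4}$ ($d = - \frac{\left(-6\right) 83}{8} = \left(- \frac{1}{8}\right) \left(-498\right) = \frac{249}{4} \approx 62.25$)
$x{\left(T \right)} = \frac{253 T}{4 \left(T - 1358 \sqrt{T}\right)}$ ($x{\left(T \right)} = \frac{T + \frac{249 T}{4}}{T - 1358 \sqrt{T}} = \frac{\frac{253}{4} T}{T - 1358 \sqrt{T}} = \frac{253 T}{4 \left(T - 1358 \sqrt{T}\right)}$)
$-1179745 + x{\left(-1825 \right)} = -1179745 + \frac{253}{4} \left(-1825\right) \frac{1}{-1825 - 1358 \sqrt{-1825}} = -1179745 + \frac{253}{4} \left(-1825\right) \frac{1}{-1825 - 1358 \cdot 5 i \sqrt{73}} = -1179745 + \frac{253}{4} \left(-1825\right) \frac{1}{-1825 - 6790 i \sqrt{73}} = -1179745 - \frac{461725}{4 \left(-1825 - 6790 i \sqrt{73}\right)}$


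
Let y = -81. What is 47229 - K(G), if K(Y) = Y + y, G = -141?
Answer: 47451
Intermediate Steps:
K(Y) = -81 + Y (K(Y) = Y - 81 = -81 + Y)
47229 - K(G) = 47229 - (-81 - 141) = 47229 - 1*(-222) = 47229 + 222 = 47451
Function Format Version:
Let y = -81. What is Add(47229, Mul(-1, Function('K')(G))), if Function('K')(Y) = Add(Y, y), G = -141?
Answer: 47451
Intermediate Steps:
Function('K')(Y) = Add(-81, Y) (Function('K')(Y) = Add(Y, -81) = Add(-81, Y))
Add(47229, Mul(-1, Function('K')(G))) = Add(47229, Mul(-1, Add(-81, -141))) = Add(47229, Mul(-1, -222)) = Add(47229, 222) = 47451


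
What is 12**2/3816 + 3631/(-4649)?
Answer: -183145/246397 ≈ -0.74329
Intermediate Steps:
12**2/3816 + 3631/(-4649) = 144*(1/3816) + 3631*(-1/4649) = 2/53 - 3631/4649 = -183145/246397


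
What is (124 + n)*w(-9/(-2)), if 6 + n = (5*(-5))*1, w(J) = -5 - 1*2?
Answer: -651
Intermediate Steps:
w(J) = -7 (w(J) = -5 - 2 = -7)
n = -31 (n = -6 + (5*(-5))*1 = -6 - 25*1 = -6 - 25 = -31)
(124 + n)*w(-9/(-2)) = (124 - 31)*(-7) = 93*(-7) = -651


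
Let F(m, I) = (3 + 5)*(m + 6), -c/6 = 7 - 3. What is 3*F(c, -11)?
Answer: -432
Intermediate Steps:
c = -24 (c = -6*(7 - 3) = -6*4 = -24)
F(m, I) = 48 + 8*m (F(m, I) = 8*(6 + m) = 48 + 8*m)
3*F(c, -11) = 3*(48 + 8*(-24)) = 3*(48 - 192) = 3*(-144) = -432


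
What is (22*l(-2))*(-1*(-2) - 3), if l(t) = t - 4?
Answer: 132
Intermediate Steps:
l(t) = -4 + t
(22*l(-2))*(-1*(-2) - 3) = (22*(-4 - 2))*(-1*(-2) - 3) = (22*(-6))*(2 - 3) = -132*(-1) = 132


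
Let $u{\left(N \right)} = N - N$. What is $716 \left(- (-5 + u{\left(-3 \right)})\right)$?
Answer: $3580$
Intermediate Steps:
$u{\left(N \right)} = 0$
$716 \left(- (-5 + u{\left(-3 \right)})\right) = 716 \left(- (-5 + 0)\right) = 716 \left(\left(-1\right) \left(-5\right)\right) = 716 \cdot 5 = 3580$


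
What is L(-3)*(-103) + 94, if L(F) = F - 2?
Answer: 609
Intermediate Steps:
L(F) = -2 + F
L(-3)*(-103) + 94 = (-2 - 3)*(-103) + 94 = -5*(-103) + 94 = 515 + 94 = 609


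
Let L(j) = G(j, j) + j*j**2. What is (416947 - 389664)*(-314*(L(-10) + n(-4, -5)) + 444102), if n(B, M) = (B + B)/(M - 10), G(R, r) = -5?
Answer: 310823432744/15 ≈ 2.0722e+10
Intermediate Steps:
L(j) = -5 + j**3 (L(j) = -5 + j*j**2 = -5 + j**3)
n(B, M) = 2*B/(-10 + M) (n(B, M) = (2*B)/(-10 + M) = 2*B/(-10 + M))
(416947 - 389664)*(-314*(L(-10) + n(-4, -5)) + 444102) = (416947 - 389664)*(-314*((-5 + (-10)**3) + 2*(-4)/(-10 - 5)) + 444102) = 27283*(-314*((-5 - 1000) + 2*(-4)/(-15)) + 444102) = 27283*(-314*(-1005 + 2*(-4)*(-1/15)) + 444102) = 27283*(-314*(-1005 + 8/15) + 444102) = 27283*(-314*(-15067/15) + 444102) = 27283*(4731038/15 + 444102) = 27283*(11392568/15) = 310823432744/15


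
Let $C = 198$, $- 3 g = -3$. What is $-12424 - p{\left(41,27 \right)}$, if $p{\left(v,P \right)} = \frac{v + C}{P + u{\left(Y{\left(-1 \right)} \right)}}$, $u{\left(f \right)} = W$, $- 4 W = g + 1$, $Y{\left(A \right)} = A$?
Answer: $- \frac{658950}{53} \approx -12433.0$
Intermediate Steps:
$g = 1$ ($g = \left(- \frac{1}{3}\right) \left(-3\right) = 1$)
$W = - \frac{1}{2}$ ($W = - \frac{1 + 1}{4} = \left(- \frac{1}{4}\right) 2 = - \frac{1}{2} \approx -0.5$)
$u{\left(f \right)} = - \frac{1}{2}$
$p{\left(v,P \right)} = \frac{198 + v}{- \frac{1}{2} + P}$ ($p{\left(v,P \right)} = \frac{v + 198}{P - \frac{1}{2}} = \frac{198 + v}{- \frac{1}{2} + P}$)
$-12424 - p{\left(41,27 \right)} = -12424 - \frac{2 \left(198 + 41\right)}{-1 + 2 \cdot 27} = -12424 - 2 \frac{1}{-1 + 54} \cdot 239 = -12424 - 2 \cdot \frac{1}{53} \cdot 239 = -12424 - \frac{478}{53} = - \frac{658950}{53}$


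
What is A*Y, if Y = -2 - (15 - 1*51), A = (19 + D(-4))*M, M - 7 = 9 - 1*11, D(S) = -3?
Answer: 2720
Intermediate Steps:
M = 5 (M = 7 + (9 - 1*11) = 7 + (9 - 11) = 7 - 2 = 5)
A = 80 (A = (19 - 3)*5 = 16*5 = 80)
Y = 34 (Y = -2 - (15 - 51) = -2 - 1*(-36) = -2 + 36 = 34)
A*Y = 80*34 = 2720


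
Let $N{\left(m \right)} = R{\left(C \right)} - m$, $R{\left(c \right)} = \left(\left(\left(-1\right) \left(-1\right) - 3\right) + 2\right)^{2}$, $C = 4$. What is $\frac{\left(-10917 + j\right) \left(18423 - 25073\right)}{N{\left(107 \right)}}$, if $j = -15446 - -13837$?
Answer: $- \frac{83297900}{107} \approx -7.7849 \cdot 10^{5}$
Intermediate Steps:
$R{\left(c \right)} = 0$ ($R{\left(c \right)} = \left(\left(1 - 3\right) + 2\right)^{2} = \left(-2 + 2\right)^{2} = 0^{2} = 0$)
$j = -1609$ ($j = -15446 + 13837 = -1609$)
$N{\left(m \right)} = - m$ ($N{\left(m \right)} = 0 - m = - m$)
$\frac{\left(-10917 + j\right) \left(18423 - 25073\right)}{N{\left(107 \right)}} = \frac{\left(-10917 - 1609\right) \left(18423 - 25073\right)}{\left(-1\right) 107} = \frac{\left(-12526\right) \left(-6650\right)}{-107} = 83297900 \left(- \frac{1}{107}\right) = - \frac{83297900}{107}$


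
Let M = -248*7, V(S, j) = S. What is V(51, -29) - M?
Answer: 1787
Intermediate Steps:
M = -1736
V(51, -29) - M = 51 - 1*(-1736) = 51 + 1736 = 1787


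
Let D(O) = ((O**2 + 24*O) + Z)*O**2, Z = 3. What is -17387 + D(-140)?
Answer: 318345413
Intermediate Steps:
D(O) = O**2*(3 + O**2 + 24*O) (D(O) = ((O**2 + 24*O) + 3)*O**2 = (3 + O**2 + 24*O)*O**2 = O**2*(3 + O**2 + 24*O))
-17387 + D(-140) = -17387 + (-140)**2*(3 + (-140)**2 + 24*(-140)) = -17387 + 19600*(3 + 19600 - 3360) = -17387 + 19600*16243 = -17387 + 318362800 = 318345413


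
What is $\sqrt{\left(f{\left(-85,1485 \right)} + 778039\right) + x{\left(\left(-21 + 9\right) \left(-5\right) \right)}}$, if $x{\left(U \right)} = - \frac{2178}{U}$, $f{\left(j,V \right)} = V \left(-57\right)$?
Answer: $\frac{\sqrt{69335770}}{10} \approx 832.68$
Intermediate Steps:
$f{\left(j,V \right)} = - 57 V$
$\sqrt{\left(f{\left(-85,1485 \right)} + 778039\right) + x{\left(\left(-21 + 9\right) \left(-5\right) \right)}} = \sqrt{\left(\left(-57\right) 1485 + 778039\right) - \frac{2178}{\left(-21 + 9\right) \left(-5\right)}} = \sqrt{\left(-84645 + 778039\right) - \frac{2178}{\left(-12\right) \left(-5\right)}} = \sqrt{693394 - \frac{2178}{60}} = \sqrt{693394 - \frac{363}{10}} = \sqrt{\frac{6933577}{10}} = \frac{\sqrt{69335770}}{10}$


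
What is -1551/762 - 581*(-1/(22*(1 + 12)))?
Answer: -72/18161 ≈ -0.0039645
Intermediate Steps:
-1551/762 - 581*(-1/(22*(1 + 12))) = -1551*1/762 - 581/(13*(-22)) = -517/254 - 581/(-286) = -517/254 - 581*(-1/286) = -517/254 + 581/286 = -72/18161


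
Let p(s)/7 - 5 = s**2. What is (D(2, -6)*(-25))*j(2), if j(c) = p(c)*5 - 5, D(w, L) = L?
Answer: 46500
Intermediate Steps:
p(s) = 35 + 7*s**2
j(c) = 170 + 35*c**2 (j(c) = (35 + 7*c**2)*5 - 5 = (175 + 35*c**2) - 5 = 170 + 35*c**2)
(D(2, -6)*(-25))*j(2) = (-6*(-25))*(170 + 35*2**2) = 150*(170 + 35*4) = 150*(170 + 140) = 150*310 = 46500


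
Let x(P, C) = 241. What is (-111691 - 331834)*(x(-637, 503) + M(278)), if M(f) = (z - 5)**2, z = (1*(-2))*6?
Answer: -235068250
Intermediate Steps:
z = -12 (z = -2*6 = -12)
M(f) = 289 (M(f) = (-12 - 5)**2 = (-17)**2 = 289)
(-111691 - 331834)*(x(-637, 503) + M(278)) = (-111691 - 331834)*(241 + 289) = -443525*530 = -235068250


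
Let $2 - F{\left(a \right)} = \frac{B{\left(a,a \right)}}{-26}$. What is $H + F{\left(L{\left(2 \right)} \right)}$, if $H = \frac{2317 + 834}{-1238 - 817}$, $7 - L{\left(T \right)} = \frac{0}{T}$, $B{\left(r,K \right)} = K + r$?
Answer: $\frac{196}{195} \approx 1.0051$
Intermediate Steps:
$L{\left(T \right)} = 7$ ($L{\left(T \right)} = 7 - \frac{0}{T} = 7 - 0 = 7 + 0 = 7$)
$H = - \frac{23}{15}$ ($H = \frac{3151}{-2055} = 3151 \left(- \frac{1}{2055}\right) = - \frac{23}{15} \approx -1.5333$)
$F{\left(a \right)} = 2 + \frac{a}{13}$ ($F{\left(a \right)} = 2 - \frac{a + a}{-26} = 2 - 2 a \left(- \frac{1}{26}\right) = 2 - - \frac{a}{13} = 2 + \frac{a}{13}$)
$H + F{\left(L{\left(2 \right)} \right)} = - \frac{23}{15} + \left(2 + \frac{1}{13} \cdot 7\right) = - \frac{23}{15} + \left(2 + \frac{7}{13}\right) = - \frac{23}{15} + \frac{33}{13} = \frac{196}{195}$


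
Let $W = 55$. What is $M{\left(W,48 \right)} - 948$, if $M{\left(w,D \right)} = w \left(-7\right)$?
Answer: $-1333$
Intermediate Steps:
$M{\left(w,D \right)} = - 7 w$
$M{\left(W,48 \right)} - 948 = \left(-7\right) 55 - 948 = -385 - 948 = -1333$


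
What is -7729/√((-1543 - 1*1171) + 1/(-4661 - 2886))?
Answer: 7729*I*√154581872773/20482559 ≈ 148.36*I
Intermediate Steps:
-7729/√((-1543 - 1*1171) + 1/(-4661 - 2886)) = -7729/√((-1543 - 1171) + 1/(-7547)) = -7729/√(-2714 - 1/7547) = -7729*(-I*√154581872773/20482559) = -(-7729)*I*√154581872773/20482559 = 7729*I*√154581872773/20482559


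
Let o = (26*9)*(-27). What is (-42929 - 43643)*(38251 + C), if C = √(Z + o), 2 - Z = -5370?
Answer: -3311465572 - 86572*I*√946 ≈ -3.3115e+9 - 2.6627e+6*I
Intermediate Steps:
Z = 5372 (Z = 2 - 1*(-5370) = 2 + 5370 = 5372)
o = -6318 (o = 234*(-27) = -6318)
C = I*√946 (C = √(5372 - 6318) = √(-946) = I*√946 ≈ 30.757*I)
(-42929 - 43643)*(38251 + C) = (-42929 - 43643)*(38251 + I*√946) = -86572*(38251 + I*√946) = -3311465572 - 86572*I*√946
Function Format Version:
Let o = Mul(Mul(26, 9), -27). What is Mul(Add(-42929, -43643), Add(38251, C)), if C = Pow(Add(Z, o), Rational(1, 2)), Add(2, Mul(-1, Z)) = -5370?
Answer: Add(-3311465572, Mul(-86572, I, Pow(946, Rational(1, 2)))) ≈ Add(-3.3115e+9, Mul(-2.6627e+6, I))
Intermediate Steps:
Z = 5372 (Z = Add(2, Mul(-1, -5370)) = Add(2, 5370) = 5372)
o = -6318 (o = Mul(234, -27) = -6318)
C = Mul(I, Pow(946, Rational(1, 2))) (C = Pow(Add(5372, -6318), Rational(1, 2)) = Pow(-946, Rational(1, 2)) = Mul(I, Pow(946, Rational(1, 2))) ≈ Mul(30.757, I))
Mul(Add(-42929, -43643), Add(38251, C)) = Mul(Add(-42929, -43643), Add(38251, Mul(I, Pow(946, Rational(1, 2))))) = Mul(-86572, Add(38251, Mul(I, Pow(946, Rational(1, 2))))) = Add(-3311465572, Mul(-86572, I, Pow(946, Rational(1, 2))))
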